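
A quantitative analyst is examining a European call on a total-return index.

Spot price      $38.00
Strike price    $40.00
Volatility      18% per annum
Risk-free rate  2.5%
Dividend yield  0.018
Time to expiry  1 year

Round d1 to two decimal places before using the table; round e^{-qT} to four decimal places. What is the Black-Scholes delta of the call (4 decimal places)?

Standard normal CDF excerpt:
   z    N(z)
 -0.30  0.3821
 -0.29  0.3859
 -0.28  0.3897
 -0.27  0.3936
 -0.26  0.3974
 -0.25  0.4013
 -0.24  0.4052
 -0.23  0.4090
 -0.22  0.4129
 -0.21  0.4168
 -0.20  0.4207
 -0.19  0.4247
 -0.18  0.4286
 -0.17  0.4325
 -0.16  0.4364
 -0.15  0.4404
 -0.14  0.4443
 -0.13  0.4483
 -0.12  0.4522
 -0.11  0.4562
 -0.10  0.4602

0.4286

σ√T = 0.18·√1 = 0.1800
d₁ = [ln(38/40) + (0.025 − 0.018 + 0.18²/2)·1] / 0.1800 = [-0.0513 + 0.0232] / 0.1800 = -0.1561 ≈ -0.16
N(d₁) = N(-0.16) = 0.4364
Δ_call = exp(−qT)·N(d₁) = 0.9822·0.4364 = 0.4286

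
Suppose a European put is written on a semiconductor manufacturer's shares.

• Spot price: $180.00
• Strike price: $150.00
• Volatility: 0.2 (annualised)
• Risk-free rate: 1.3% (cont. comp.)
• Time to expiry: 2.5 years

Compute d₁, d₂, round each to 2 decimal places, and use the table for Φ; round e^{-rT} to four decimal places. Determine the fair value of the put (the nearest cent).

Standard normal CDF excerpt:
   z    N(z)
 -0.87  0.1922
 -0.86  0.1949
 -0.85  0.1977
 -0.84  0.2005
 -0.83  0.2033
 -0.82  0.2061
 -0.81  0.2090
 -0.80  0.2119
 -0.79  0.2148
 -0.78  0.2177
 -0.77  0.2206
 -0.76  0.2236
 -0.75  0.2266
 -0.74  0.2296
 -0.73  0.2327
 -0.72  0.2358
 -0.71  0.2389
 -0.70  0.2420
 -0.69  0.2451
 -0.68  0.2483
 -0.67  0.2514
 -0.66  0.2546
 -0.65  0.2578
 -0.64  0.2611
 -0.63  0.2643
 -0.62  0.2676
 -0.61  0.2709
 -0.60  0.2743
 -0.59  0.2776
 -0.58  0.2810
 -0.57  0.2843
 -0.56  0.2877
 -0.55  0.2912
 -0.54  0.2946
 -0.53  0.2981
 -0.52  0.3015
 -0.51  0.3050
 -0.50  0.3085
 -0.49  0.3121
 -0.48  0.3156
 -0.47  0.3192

σ√T = 0.2 × 1.5811 = 0.3162
ln(S/K) + (r + σ²/2)T = ln(180/150) + (0.013 + 0.2²/2)·2.5 = 0.1823 + 0.0825 = 0.2648
d₁ = 0.2648 / 0.3162 = 0.8374 which rounds to 0.84
d₂ = d₁ − σ√T = 0.8374 − 0.3162 = 0.5212 which rounds to 0.52
exp(−rT) = exp(−0.013·2.5) = 0.9680
N(−d₂) = N(-0.52) = 0.3015;  N(−d₁) = N(-0.84) = 0.2005
P = 150·0.9680·0.3015 − 180·0.2005 = 43.7778 − 36.0900 = 7.6878

$7.69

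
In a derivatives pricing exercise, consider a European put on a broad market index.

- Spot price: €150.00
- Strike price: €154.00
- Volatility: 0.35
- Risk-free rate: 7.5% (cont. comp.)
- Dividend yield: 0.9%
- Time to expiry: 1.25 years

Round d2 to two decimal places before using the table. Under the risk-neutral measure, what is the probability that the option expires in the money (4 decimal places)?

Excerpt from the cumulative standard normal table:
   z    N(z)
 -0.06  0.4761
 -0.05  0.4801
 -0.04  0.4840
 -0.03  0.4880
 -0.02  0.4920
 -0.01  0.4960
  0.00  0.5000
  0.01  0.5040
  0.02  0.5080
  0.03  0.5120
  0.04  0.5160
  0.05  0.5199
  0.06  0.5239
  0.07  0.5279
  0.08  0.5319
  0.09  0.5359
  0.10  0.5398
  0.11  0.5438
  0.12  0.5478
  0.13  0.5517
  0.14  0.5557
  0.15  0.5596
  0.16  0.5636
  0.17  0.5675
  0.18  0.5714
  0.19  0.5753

0.5199

σ√T = 0.35 × 1.1180 = 0.3913
d₁ = [ln(150/154) + (0.075 − 0.009 + 0.35²/2)·1.25] / 0.3913 = [-0.0263 + 0.1591] / 0.3913 = 0.3392 ⇒ 0.34
d₂ = d₁ − σ√T = 0.3392 − 0.3913 = -0.0521 ⇒ -0.05
Risk-neutral Pr[S_T < K] = N(−d₂) = N(0.05) = 0.5199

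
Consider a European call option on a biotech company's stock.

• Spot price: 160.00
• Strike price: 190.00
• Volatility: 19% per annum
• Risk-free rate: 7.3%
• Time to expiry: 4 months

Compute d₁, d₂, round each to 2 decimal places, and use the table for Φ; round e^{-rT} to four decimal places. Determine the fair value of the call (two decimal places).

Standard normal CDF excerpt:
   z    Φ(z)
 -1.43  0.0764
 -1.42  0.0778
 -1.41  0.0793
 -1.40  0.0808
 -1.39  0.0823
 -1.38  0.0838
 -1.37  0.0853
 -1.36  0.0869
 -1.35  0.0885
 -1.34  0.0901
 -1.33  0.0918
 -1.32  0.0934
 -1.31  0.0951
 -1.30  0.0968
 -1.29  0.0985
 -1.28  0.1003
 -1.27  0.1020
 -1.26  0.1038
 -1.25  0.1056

σ√T = 0.19 × 0.5774 = 0.1097
d₁ = [ln(160/190) + (0.073 + 0.19²/2)·0.3333] / 0.1097 = [-0.1719 + 0.0303] / 0.1097 = -1.2899 ⇒ -1.29
d₂ = d₁ − σ√T = -1.2899 − 0.1097 = -1.3996 ⇒ -1.40
e^(−rT) = e^(−0.073·0.3333) = 0.9760
N(d₁) = N(-1.29) = 0.0985;  N(d₂) = N(-1.40) = 0.0808
C = 160·0.0985 − 190·0.9760·0.0808 = 15.7600 − 14.9836 = 0.7764

0.78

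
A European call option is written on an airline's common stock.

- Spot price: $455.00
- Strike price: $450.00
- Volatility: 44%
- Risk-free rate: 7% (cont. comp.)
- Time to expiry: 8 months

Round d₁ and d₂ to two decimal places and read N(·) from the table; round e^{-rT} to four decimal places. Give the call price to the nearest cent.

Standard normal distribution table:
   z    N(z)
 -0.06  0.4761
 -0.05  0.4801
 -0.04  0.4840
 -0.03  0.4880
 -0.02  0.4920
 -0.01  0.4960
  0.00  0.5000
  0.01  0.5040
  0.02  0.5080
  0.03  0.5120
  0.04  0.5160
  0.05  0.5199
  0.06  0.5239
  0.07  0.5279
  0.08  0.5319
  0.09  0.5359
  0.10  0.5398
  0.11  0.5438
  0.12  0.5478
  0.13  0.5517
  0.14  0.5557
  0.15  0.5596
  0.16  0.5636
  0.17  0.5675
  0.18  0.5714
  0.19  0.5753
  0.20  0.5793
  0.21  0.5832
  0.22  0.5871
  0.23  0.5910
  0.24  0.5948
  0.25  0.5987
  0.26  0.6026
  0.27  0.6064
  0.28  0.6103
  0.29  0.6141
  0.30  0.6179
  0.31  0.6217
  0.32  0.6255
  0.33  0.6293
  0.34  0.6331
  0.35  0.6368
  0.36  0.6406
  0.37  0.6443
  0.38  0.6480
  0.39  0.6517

$76.76

T = 0.6667;  σ√T = 0.3593
d₁ = [ln(455/450) + (0.07 + 0.44²/2)·0.6667] / 0.3593 = [0.0110 + 0.1112] / 0.3593 = 0.3403 which rounds to 0.34
d₂ = d₁ − σ√T = 0.3403 − 0.3593 = -0.0190 which rounds to -0.02
e^(−rT) = e^(−0.07·0.6667) = 0.9544
C = 455·N(0.34) − 450·0.9544·N(-0.02) = 455·0.6331 − 450·0.9544·0.4920 = 288.0605 − 211.3042 = 76.7563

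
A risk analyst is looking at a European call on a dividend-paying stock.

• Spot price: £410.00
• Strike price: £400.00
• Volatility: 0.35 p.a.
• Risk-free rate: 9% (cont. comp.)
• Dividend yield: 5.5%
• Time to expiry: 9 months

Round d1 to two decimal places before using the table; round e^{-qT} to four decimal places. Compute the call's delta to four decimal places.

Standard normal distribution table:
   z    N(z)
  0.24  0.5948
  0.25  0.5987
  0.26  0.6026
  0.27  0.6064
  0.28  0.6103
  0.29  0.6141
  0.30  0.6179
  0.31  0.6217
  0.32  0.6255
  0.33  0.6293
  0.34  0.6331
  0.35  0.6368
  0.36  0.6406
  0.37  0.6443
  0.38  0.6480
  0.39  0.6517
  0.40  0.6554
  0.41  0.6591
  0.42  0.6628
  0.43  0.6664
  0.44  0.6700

σ√T = 0.35·√0.75 = 0.3031
d₁ = [ln(410/400) + (0.09 − 0.055 + 0.35²/2)·0.75] / 0.3031 = [0.0247 + 0.0722] / 0.3031 = 0.3196 → 0.32
N(d₁) = N(0.32) = 0.6255
Δ_call = exp(−qT)·N(d₁) = 0.9596·0.6255 = 0.6002

0.6002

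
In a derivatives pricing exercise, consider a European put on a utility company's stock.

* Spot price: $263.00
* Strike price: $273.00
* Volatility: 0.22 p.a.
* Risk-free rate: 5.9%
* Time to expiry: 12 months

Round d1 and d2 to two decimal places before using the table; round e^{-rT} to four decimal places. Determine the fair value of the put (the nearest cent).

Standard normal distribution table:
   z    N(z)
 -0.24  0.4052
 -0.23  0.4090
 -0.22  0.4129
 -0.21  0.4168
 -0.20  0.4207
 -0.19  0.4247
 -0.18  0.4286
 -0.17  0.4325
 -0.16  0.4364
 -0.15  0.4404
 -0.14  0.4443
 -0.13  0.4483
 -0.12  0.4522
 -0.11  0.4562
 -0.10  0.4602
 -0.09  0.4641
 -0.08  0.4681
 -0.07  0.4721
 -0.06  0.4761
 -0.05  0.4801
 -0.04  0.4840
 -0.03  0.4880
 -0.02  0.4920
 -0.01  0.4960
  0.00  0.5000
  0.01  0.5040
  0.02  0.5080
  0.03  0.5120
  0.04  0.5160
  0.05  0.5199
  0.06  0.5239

$20.09

σ√T = 0.22·√1 = 0.2200
d₁ = [ln(263/273) + (0.059 + ½·0.22²)·1] / (σ√T) = (-0.0373 + 0.0832) / 0.2200 = 0.2086 → 0.21
d₂ = 0.2086 − 0.2200 = -0.0114 → -0.01
e^(−rT) = e^(−0.059·1) = 0.9427
N(−d₂) = N(0.01) = 0.5040;  N(−d₁) = N(-0.21) = 0.4168
P = 273·0.9427·0.5040 − 263·0.4168 = 129.7080 − 109.6184 = 20.0896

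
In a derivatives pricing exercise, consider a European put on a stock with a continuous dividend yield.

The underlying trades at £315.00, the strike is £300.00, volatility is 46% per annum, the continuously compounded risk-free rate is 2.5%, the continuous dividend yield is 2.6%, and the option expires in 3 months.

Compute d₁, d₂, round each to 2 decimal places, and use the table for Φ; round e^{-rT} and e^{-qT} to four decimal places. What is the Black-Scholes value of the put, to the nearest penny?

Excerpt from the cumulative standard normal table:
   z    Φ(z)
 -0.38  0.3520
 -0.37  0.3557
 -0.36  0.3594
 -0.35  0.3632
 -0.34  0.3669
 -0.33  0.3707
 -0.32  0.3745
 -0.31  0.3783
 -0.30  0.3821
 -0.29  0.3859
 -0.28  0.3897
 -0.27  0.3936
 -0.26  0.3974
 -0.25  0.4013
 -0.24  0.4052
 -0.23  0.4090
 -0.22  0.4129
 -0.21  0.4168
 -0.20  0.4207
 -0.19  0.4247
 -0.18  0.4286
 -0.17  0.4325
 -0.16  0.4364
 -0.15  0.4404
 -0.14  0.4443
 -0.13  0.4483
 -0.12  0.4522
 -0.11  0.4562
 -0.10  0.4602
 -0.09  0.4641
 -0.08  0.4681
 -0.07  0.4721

£21.19

σ√T = 0.46·√0.25 = 0.2300
d₁ = [ln(315/300) + (0.025 − 0.026 + ½·0.46²)·0.25] / (σ√T) = (0.0488 + 0.0262) / 0.2300 = 0.3260 which rounds to 0.33
d₂ = 0.3260 − 0.2300 = 0.0960 which rounds to 0.10
exp(−qT) = exp(−0.026·0.25) = 0.9935;  exp(−rT) = exp(−0.025·0.25) = 0.9938
N(−d₂) = N(-0.10) = 0.4602;  N(−d₁) = N(-0.33) = 0.3707
P = 300·0.9938·0.4602 − 315·0.9935·0.3707 = 137.2040 − 116.0115 = 21.1925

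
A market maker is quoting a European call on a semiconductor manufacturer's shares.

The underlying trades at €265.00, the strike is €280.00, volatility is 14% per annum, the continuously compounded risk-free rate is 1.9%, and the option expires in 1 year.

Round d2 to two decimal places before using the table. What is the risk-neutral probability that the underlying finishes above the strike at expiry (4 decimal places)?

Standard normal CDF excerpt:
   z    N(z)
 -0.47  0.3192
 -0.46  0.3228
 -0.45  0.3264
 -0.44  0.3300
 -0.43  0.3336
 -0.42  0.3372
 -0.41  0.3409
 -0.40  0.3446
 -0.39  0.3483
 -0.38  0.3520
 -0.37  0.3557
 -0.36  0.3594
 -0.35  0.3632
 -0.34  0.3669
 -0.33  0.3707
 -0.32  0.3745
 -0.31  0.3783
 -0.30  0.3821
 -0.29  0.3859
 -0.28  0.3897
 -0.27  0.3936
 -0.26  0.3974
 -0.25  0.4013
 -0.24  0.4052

0.3707

σ√T = 0.14·√1 = 0.1400
d₁ = [ln(265/280) + (0.019 + 0.14²/2)·1] / 0.1400 = [-0.0551 + 0.0288] / 0.1400 = -0.1876 ≈ -0.19
d₂ = d₁ − σ√T = -0.1876 − 0.1400 = -0.3276 ≈ -0.33
Risk-neutral Pr[S_T > K] = N(d₂) = N(-0.33) = 0.3707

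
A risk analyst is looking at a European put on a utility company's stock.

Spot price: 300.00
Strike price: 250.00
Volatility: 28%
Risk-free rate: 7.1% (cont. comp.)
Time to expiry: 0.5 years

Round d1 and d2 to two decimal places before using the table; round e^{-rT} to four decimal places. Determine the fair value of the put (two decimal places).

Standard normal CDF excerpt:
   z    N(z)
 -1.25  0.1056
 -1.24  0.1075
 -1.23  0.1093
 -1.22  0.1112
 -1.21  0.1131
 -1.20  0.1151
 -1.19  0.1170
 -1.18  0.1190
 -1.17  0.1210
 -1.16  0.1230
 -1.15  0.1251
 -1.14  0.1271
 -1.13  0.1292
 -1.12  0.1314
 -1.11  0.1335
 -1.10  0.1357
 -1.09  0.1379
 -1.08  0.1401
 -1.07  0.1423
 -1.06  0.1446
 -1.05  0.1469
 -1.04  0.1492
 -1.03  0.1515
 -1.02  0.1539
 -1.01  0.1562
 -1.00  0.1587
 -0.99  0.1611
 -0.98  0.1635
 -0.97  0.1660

3.76

σ√T = 0.28 × 0.7071 = 0.1980
d₁ = [ln(300/250) + (0.071 + ½·0.28²)·0.5] / (σ√T) = (0.1823 + 0.0551) / 0.1980 = 1.1992 → 1.20
d₂ = 1.1992 − 0.1980 = 1.0012 → 1.00
exp(−rT) = exp(−0.071·0.5) = 0.9651
N(−d₂) = N(-1.00) = 0.1587;  N(−d₁) = N(-1.20) = 0.1151
P = 250·0.9651·0.1587 − 300·0.1151 = 38.2903 − 34.5300 = 3.7603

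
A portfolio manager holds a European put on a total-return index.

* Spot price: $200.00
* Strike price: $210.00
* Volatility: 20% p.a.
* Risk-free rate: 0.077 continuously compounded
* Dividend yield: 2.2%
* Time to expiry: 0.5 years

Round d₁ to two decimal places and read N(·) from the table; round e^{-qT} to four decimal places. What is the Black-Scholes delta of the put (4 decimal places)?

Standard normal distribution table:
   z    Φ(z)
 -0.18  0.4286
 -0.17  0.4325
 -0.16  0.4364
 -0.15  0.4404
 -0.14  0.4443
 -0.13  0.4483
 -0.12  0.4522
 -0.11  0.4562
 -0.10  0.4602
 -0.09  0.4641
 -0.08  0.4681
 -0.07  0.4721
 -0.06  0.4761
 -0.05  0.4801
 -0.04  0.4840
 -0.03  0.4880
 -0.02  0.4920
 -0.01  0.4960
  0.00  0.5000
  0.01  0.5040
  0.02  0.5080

σ√T = 0.2·√0.5 = 0.1414
ln(S/K) + (r − q + σ²/2)T = ln(200/210) + (0.077 − 0.022 + 0.2²/2)·0.5 = -0.0488 + 0.0375 = -0.0113
d₁ = -0.0113 / 0.1414 = -0.0798 ≈ -0.08
N(d₁) = N(-0.08) = 0.4681
Δ_put = e^(−qT)·(N(d₁) − 1) = 0.9891·(0.4681 − 1) = -0.5261

-0.5261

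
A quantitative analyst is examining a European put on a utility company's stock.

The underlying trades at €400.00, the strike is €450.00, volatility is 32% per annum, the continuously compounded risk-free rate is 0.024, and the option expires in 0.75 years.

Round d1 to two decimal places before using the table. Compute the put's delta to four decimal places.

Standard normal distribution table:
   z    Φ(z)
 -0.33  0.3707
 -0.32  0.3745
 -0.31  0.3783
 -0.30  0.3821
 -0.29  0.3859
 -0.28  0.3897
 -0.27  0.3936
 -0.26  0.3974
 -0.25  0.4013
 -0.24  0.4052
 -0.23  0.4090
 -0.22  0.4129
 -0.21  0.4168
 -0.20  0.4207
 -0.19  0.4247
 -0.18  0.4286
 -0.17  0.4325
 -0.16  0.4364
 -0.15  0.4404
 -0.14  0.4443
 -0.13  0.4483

σ√T = 0.32 × 0.8660 = 0.2771
d₁ = [ln(400/450) + (0.024 + 0.32²/2)·0.75] / 0.2771 = [-0.1178 + 0.0564] / 0.2771 = -0.2215 → -0.22
N(d₁) = N(-0.22) = 0.4129
Δ_put = N(d₁) − 1 = 0.4129 − 1 = -0.5871

-0.5871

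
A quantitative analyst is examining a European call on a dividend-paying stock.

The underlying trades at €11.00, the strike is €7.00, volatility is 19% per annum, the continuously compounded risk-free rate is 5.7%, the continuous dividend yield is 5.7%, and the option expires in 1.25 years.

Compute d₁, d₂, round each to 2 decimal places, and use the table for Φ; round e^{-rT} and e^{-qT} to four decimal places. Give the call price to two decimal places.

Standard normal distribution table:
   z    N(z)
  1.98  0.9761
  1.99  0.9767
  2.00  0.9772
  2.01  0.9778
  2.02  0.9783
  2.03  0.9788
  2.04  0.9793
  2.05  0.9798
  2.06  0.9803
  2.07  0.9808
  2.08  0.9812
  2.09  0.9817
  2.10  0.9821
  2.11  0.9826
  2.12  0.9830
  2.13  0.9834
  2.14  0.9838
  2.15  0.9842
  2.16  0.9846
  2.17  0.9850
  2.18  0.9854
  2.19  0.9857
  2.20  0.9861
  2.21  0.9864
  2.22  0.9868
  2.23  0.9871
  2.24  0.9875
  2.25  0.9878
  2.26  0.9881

σ√T = 0.19·√1.25 = 0.2124
d₁ = [ln(11/7) + (0.057 − 0.057 + 0.19²/2)·1.25] / 0.2124 = [0.4520 + 0.0226] / 0.2124 = 2.2339 ⇒ 2.23
d₂ = d₁ − σ√T = 2.2339 − 0.2124 = 2.0215 ⇒ 2.02
exp(−qT) = exp(−0.057·1.25) = 0.9312;  exp(−rT) = exp(−0.057·1.25) = 0.9312
N(d₁) = N(2.23) = 0.9871;  N(d₂) = N(2.02) = 0.9783
C = 11·0.9312·0.9871 − 7·0.9312·0.9783 = 10.1111 − 6.3770 = 3.7341

€3.73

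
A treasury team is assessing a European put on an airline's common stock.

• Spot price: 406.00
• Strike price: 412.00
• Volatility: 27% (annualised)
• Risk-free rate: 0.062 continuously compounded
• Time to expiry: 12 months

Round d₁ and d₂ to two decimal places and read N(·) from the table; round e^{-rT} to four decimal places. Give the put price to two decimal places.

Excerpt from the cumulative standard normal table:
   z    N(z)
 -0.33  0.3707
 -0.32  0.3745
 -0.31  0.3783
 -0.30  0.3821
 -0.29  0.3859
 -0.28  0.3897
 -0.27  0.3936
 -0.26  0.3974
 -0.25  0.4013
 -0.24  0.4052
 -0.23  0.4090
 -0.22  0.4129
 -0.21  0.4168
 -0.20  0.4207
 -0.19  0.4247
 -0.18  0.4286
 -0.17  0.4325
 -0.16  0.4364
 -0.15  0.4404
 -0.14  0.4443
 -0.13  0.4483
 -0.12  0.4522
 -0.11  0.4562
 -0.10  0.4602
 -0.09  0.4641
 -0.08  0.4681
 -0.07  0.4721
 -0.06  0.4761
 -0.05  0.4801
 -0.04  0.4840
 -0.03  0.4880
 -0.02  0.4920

33.83

σ√T = 0.27·√1 = 0.2700
d₁ = [ln(406/412) + (0.062 + 0.27²/2)·1] / 0.2700 = [-0.0147 + 0.0985] / 0.2700 = 0.3103 → 0.31
d₂ = d₁ − σ√T = 0.3103 − 0.2700 = 0.0403 → 0.04
e^(−rT) = e^(−0.062·1) = 0.9399
P = 412·0.9399·N(-0.04) − 406·N(-0.31) = 412·0.9399·0.4840 − 406·0.3783 = 187.4236 − 153.5898 = 33.8338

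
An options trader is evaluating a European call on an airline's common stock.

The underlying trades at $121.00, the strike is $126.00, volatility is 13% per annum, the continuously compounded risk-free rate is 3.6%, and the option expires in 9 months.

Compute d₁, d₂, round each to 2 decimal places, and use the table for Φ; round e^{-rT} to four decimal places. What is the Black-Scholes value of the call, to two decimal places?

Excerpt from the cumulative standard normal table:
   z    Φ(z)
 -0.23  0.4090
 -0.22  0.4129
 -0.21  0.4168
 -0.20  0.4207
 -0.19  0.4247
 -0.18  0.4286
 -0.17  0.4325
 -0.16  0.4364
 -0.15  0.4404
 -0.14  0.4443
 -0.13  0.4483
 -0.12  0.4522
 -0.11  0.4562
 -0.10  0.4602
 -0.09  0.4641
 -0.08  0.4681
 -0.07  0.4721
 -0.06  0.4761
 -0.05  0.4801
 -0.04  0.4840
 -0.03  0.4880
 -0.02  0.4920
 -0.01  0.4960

σ√T = 0.13 × 0.8660 = 0.1126
d₁ = [ln(121/126) + (0.036 + 0.13²/2)·0.75] / 0.1126 = [-0.0405 + 0.0333] / 0.1126 = -0.0635 ≈ -0.06
d₂ = d₁ − σ√T = -0.0635 − 0.1126 = -0.1761 ≈ -0.18
exp(−rT) = exp(−0.036·0.75) = 0.9734
N(d₁) = N(-0.06) = 0.4761;  N(d₂) = N(-0.18) = 0.4286
C = 121·0.4761 − 126·0.9734·0.4286 = 57.6081 − 52.5671 = 5.0410

$5.04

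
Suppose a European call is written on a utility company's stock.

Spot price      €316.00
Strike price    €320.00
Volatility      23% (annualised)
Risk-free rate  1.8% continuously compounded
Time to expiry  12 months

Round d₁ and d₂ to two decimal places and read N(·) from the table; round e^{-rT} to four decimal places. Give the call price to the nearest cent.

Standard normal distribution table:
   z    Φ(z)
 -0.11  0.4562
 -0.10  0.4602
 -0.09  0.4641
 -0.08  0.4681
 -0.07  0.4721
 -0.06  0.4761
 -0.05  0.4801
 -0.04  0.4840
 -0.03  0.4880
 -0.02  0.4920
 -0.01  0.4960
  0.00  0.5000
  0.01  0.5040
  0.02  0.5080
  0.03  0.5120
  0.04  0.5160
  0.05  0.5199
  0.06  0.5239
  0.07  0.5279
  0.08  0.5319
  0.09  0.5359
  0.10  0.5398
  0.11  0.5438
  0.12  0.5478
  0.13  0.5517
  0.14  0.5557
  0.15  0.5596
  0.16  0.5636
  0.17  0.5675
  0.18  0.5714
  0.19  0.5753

€29.73

T = 1;  σ√T = 0.2300
d₁ = [ln(316/320) + (0.018 + ½·0.23²)·1] / (σ√T) = (-0.0126 + 0.0445) / 0.2300 = 0.1386 → 0.14
d₂ = 0.1386 − 0.2300 = -0.0914 → -0.09
exp(−rT) = exp(−0.018·1) = 0.9822
C = 316·N(0.14) − 320·0.9822·N(-0.09) = 316·0.5557 − 320·0.9822·0.4641 = 175.6012 − 145.8685 = 29.7327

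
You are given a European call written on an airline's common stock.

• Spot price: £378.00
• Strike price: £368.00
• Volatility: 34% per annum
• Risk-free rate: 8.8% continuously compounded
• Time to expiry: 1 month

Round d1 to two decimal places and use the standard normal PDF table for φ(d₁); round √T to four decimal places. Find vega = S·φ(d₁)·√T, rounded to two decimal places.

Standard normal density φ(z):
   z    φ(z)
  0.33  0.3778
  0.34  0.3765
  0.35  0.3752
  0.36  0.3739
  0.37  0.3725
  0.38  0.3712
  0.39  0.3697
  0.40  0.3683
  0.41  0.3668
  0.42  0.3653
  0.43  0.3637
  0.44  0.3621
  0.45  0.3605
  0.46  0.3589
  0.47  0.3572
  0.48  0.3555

T = 0.08333;  σ√T = 0.0981
d₁ = [ln(378/368) + (0.088 + 0.34²/2)·0.08333] / 0.0981 = [0.0268 + 0.0122] / 0.0981 = 0.3970 which rounds to 0.40
√T = √0.08333 = 0.2887
φ(d₁) = φ(0.40) = 0.3683
vega = S·φ(d₁)·√T = 378·0.3683·0.2887 = 40.1921
(The put has the same vega.)

40.19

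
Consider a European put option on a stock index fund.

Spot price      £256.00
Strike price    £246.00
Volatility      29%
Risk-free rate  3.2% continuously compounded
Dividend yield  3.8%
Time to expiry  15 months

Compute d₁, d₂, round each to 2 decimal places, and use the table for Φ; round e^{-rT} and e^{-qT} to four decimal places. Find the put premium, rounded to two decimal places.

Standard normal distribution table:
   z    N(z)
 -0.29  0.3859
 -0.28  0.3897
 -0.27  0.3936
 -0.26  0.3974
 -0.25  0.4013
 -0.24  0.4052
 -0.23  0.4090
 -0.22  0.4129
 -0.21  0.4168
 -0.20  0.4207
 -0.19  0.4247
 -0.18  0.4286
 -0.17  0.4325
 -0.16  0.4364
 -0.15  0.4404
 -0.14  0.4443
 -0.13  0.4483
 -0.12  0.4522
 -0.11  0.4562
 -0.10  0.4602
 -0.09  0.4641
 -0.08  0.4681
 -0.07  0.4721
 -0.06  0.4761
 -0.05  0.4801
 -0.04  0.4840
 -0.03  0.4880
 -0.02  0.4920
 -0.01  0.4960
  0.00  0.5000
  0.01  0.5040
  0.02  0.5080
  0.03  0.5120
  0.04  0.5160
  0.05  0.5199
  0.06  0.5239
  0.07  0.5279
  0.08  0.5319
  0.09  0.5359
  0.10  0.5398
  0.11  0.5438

£26.81

σ√T = 0.29·√1.25 = 0.3242
d₁ = [ln(256/246) + (0.032 − 0.038 + ½·0.29²)·1.25] / (σ√T) = (0.0398 + 0.0451) / 0.3242 = 0.2619 ⇒ 0.26
d₂ = 0.2619 − 0.3242 = -0.0624 ⇒ -0.06
e^(−qT) = e^(−0.038·1.25) = 0.9536;  e^(−rT) = e^(−0.032·1.25) = 0.9608
N(−d₂) = N(0.06) = 0.5239;  N(−d₁) = N(-0.26) = 0.3974
P = 246·0.9608·0.5239 − 256·0.9536·0.3974 = 123.8273 − 97.0139 = 26.8134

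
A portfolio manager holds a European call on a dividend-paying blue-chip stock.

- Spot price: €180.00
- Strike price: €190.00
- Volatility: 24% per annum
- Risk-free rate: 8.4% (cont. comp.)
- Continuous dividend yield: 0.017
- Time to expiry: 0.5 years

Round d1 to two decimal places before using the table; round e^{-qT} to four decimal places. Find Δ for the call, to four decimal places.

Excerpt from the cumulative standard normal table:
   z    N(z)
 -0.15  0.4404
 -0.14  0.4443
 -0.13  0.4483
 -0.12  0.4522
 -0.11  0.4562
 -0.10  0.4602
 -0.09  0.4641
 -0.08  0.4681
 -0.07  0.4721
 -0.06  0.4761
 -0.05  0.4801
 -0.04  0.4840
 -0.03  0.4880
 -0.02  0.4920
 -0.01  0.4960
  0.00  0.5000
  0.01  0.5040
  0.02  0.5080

0.4799

σ√T = 0.24 × 0.7071 = 0.1697
d₁ = [ln(180/190) + (0.084 − 0.017 + ½·0.24²)·0.5] / (σ√T) = (-0.0541 + 0.0479) / 0.1697 = -0.0363 ⇒ -0.04
N(d₁) = N(-0.04) = 0.4840
Δ_call = exp(−qT)·N(d₁) = 0.9915·0.4840 = 0.4799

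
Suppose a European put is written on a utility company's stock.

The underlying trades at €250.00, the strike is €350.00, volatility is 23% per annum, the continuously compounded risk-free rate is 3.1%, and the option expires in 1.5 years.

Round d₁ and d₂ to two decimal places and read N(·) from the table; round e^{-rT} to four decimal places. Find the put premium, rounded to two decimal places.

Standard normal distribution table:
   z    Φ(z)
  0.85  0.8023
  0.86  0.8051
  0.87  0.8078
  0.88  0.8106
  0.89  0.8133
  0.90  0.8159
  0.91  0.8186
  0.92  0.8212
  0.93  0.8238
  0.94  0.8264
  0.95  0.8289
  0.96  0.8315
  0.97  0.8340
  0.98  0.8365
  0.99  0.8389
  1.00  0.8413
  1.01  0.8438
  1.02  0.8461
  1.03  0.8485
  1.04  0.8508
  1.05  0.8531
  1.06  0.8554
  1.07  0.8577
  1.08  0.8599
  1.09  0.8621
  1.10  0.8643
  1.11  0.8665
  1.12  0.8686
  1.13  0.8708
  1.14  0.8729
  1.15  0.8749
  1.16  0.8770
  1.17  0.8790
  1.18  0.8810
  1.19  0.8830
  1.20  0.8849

σ√T = 0.23·√1.5 = 0.2817
d₁ = [ln(250/350) + (0.031 + 0.23²/2)·1.5] / 0.2817 = [-0.3365 + 0.0862] / 0.2817 = -0.8886 → -0.89
d₂ = d₁ − σ√T = -0.8886 − 0.2817 = -1.1702 → -1.17
e^(−rT) = e^(−0.031·1.5) = 0.9546
P = 350·0.9546·N(1.17) − 250·N(0.89) = 350·0.9546·0.8790 − 250·0.8133 = 293.6827 − 203.3250 = 90.3577

€90.36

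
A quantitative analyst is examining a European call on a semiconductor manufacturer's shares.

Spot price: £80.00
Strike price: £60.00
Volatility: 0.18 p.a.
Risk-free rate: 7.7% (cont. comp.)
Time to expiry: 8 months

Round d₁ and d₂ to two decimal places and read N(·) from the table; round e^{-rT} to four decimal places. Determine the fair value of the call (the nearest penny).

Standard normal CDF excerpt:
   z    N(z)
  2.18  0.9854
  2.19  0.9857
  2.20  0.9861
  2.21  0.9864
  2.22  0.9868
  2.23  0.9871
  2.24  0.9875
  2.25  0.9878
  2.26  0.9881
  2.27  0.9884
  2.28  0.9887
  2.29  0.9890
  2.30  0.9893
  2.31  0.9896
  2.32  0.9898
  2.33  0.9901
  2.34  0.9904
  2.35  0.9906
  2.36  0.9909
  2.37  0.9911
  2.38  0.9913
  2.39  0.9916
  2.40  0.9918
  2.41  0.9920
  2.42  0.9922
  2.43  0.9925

£23.04

σ√T = 0.18·√0.6667 = 0.1470
d₁ = [ln(80/60) + (0.077 + 0.18²/2)·0.6667] / 0.1470 = [0.2877 + 0.0621] / 0.1470 = 2.3802 ≈ 2.38
d₂ = d₁ − σ√T = 2.3802 − 0.1470 = 2.2332 ≈ 2.23
exp(−rT) = exp(−0.077·0.6667) = 0.9500
N(d₁) = N(2.38) = 0.9913;  N(d₂) = N(2.23) = 0.9871
C = 80·0.9913 − 60·0.9500·0.9871 = 79.3040 − 56.2647 = 23.0393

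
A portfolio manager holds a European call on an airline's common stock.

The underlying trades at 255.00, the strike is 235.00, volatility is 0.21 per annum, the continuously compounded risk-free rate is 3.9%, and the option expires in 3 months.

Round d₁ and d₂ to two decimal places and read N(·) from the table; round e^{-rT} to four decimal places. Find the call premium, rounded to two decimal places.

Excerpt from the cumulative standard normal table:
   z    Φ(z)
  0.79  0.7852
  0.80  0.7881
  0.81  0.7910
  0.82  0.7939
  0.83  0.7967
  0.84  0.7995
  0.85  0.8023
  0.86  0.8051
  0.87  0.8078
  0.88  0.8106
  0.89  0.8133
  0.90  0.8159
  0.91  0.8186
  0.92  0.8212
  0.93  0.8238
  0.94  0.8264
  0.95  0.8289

T = 0.25;  σ√T = 0.1050
d₁ = [ln(255/235) + (0.039 + 0.21²/2)·0.25] / 0.1050 = [0.0817 + 0.0153] / 0.1050 = 0.9232 → 0.92
d₂ = d₁ − σ√T = 0.9232 − 0.1050 = 0.8182 → 0.82
e^(−rT) = e^(−0.039·0.25) = 0.9903
N(d₁) = N(0.92) = 0.8212;  N(d₂) = N(0.82) = 0.7939
C = 255·0.8212 − 235·0.9903·0.7939 = 209.4060 − 184.7568 = 24.6492

24.65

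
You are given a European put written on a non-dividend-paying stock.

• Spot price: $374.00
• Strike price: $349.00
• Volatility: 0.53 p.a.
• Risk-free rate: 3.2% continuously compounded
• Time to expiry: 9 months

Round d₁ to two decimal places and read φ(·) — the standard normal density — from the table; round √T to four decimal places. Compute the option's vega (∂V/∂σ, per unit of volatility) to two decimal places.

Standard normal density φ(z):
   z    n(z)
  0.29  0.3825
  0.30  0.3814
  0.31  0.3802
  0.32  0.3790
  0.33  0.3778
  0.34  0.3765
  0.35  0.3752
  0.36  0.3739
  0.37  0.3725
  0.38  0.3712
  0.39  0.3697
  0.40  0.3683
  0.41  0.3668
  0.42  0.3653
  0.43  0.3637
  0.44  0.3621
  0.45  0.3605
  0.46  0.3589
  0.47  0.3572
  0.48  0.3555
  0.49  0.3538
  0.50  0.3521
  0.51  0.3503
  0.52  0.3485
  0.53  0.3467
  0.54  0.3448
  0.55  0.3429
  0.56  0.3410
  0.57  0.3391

σ√T = 0.53·√0.75 = 0.4590
d₁ = [ln(374/349) + (0.032 + ½·0.53²)·0.75] / (σ√T) = (0.0692 + 0.1293) / 0.4590 = 0.4325 which rounds to 0.43
√T = √0.75 = 0.8660
φ(d₁) = φ(0.43) = 0.3637
vega = S·φ(d₁)·√T = 374·0.3637·0.8660 = 117.7966

117.80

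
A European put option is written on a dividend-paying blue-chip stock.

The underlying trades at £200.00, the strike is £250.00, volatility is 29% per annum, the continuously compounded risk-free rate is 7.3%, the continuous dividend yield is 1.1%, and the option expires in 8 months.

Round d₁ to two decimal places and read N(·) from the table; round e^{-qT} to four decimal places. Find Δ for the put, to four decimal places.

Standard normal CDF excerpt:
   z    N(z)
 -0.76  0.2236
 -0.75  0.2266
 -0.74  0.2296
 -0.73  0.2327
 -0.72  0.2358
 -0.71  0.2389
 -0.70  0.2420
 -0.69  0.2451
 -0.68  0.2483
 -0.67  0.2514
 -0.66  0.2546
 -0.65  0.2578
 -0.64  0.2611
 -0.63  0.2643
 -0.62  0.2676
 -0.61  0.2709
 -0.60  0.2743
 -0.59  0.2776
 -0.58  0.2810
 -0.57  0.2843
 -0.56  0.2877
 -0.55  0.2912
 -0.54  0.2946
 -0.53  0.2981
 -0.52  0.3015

σ√T = 0.29 × 0.8165 = 0.2368
d₁ = [ln(200/250) + (0.073 − 0.011 + 0.29²/2)·0.6667] / 0.2368 = [-0.2231 + 0.0694] / 0.2368 = -0.6494 → -0.65
N(d₁) = N(-0.65) = 0.2578
Δ_put = exp(−qT)·(N(d₁) − 1) = 0.9927·(0.2578 − 1) = -0.7368

-0.7368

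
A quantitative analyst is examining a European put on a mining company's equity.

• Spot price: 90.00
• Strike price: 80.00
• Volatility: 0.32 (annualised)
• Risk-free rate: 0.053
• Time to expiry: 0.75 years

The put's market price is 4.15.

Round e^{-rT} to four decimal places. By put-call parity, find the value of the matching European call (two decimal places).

exp(−rT) = exp(−0.053·0.75) = 0.9610
Put-call parity: C − P = S − K·e^(−rT) = 90 − 80·0.9610 = 90 − 76.8800 = 13.1200
C = P + (C − P) = 4.15 + (13.1200) = 17.2700

17.27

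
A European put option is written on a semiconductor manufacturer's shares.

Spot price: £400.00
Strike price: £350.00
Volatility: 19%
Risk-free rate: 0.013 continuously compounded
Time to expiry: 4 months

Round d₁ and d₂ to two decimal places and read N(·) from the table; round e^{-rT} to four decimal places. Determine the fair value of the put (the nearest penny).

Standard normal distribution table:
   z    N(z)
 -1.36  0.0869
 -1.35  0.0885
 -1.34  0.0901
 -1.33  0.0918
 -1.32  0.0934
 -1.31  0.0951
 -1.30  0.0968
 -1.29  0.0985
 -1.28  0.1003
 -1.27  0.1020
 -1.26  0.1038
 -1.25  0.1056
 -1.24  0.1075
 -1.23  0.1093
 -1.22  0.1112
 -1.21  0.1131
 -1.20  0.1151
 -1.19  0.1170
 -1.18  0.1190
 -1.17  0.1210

£2.07

σ√T = 0.19·√0.3333 = 0.1097
d₁ = [ln(400/350) + (0.013 + 0.19²/2)·0.3333] / 0.1097 = [0.1335 + 0.0103] / 0.1097 = 1.3116 ⇒ 1.31
d₂ = d₁ − σ√T = 1.3116 − 0.1097 = 1.2019 ⇒ 1.20
e^(−rT) = e^(−0.013·0.3333) = 0.9957
P = 350·0.9957·N(-1.20) − 400·N(-1.31) = 350·0.9957·0.1151 − 400·0.0951 = 40.1118 − 38.0400 = 2.0718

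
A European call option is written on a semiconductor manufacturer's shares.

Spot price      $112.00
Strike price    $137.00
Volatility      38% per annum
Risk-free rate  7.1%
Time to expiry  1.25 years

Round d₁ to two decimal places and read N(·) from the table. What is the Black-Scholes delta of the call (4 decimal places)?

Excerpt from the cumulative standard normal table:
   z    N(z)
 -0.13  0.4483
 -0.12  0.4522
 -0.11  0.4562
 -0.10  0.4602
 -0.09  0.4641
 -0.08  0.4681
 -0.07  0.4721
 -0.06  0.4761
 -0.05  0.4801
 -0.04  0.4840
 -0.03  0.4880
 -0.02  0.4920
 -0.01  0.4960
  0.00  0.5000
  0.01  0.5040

T = 1.25;  σ√T = 0.4249
ln(S/K) + (r + σ²/2)T = ln(112/137) + (0.071 + 0.38²/2)·1.25 = -0.2015 + 0.1790 = -0.0225
d₁ = -0.0225 / 0.4249 = -0.0529 which rounds to -0.05
N(d₁) = N(-0.05) = 0.4801
Δ_call = N(d₁) = 0.4801

0.4801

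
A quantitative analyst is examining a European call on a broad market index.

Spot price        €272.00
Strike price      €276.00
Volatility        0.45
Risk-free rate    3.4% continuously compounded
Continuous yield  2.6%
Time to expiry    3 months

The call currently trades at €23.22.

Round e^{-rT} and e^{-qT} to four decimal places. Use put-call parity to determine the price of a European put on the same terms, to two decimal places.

e^(−qT) = e^(−0.026·0.25) = 0.9935;  e^(−rT) = e^(−0.034·0.25) = 0.9915
Put-call parity: C − P = S·e^(−qT) − K·e^(−rT) = 272·0.9935 − 276·0.9915 = 270.2320 − 273.6540 = -3.4220
P = C − (C − P) = 23.22 − (-3.4220) = 26.6420

€26.64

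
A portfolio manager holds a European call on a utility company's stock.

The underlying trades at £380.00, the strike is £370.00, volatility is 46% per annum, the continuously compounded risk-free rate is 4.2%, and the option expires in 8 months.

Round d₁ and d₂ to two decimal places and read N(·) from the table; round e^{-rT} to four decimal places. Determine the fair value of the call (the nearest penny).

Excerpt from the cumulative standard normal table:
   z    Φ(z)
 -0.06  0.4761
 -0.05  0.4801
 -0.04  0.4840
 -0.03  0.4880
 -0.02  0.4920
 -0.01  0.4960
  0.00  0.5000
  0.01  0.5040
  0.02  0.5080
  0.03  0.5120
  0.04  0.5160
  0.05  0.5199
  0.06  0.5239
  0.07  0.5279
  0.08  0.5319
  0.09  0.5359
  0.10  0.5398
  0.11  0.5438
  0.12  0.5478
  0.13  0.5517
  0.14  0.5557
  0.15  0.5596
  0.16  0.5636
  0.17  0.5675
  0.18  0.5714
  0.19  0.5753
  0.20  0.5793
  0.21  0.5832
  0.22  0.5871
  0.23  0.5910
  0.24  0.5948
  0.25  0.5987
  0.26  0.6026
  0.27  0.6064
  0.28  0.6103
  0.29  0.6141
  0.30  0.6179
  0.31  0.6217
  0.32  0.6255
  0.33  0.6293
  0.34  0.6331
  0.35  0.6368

£65.00

σ√T = 0.46·√0.6667 = 0.3756
ln(S/K) + (r + σ²/2)T = ln(380/370) + (0.042 + 0.46²/2)·0.6667 = 0.0267 + 0.0985 = 0.1252
d₁ = 0.1252 / 0.3756 = 0.3333 ≈ 0.33
d₂ = d₁ − σ√T = 0.3333 − 0.3756 = -0.0422 ≈ -0.04
e^(−rT) = e^(−0.042·0.6667) = 0.9724
C = 380·N(0.33) − 370·0.9724·N(-0.04) = 380·0.6293 − 370·0.9724·0.4840 = 239.1340 − 174.1374 = 64.9966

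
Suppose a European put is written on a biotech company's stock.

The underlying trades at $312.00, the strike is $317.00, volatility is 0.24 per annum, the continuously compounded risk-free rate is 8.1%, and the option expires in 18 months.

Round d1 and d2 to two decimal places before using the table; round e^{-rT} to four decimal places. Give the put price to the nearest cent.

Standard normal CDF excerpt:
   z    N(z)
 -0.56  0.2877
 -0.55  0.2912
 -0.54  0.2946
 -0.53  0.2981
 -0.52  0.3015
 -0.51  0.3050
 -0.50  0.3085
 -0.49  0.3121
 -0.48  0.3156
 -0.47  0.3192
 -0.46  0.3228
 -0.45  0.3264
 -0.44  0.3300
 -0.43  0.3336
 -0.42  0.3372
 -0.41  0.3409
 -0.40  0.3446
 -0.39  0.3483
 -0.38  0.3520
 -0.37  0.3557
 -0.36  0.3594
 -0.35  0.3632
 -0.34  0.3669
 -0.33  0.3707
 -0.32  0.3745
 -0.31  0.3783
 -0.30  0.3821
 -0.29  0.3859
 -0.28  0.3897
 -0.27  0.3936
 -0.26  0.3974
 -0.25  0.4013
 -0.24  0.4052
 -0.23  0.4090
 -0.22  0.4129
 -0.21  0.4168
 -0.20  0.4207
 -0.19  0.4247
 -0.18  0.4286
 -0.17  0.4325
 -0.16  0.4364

$21.85

σ√T = 0.24·√1.5 = 0.2939
d₁ = [ln(312/317) + (0.081 + 0.24²/2)·1.5] / 0.2939 = [-0.0159 + 0.1647] / 0.2939 = 0.5062 ≈ 0.51
d₂ = d₁ − σ√T = 0.5062 − 0.2939 = 0.2123 ≈ 0.21
exp(−rT) = exp(−0.081·1.5) = 0.8856
N(−d₂) = N(-0.21) = 0.4168;  N(−d₁) = N(-0.51) = 0.3050
P = 317·0.8856·0.4168 − 312·0.3050 = 117.0104 − 95.1600 = 21.8504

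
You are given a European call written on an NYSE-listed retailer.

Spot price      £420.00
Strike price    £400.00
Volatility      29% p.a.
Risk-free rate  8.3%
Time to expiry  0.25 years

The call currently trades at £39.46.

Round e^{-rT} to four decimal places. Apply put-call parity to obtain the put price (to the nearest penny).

£11.26

exp(−rT) = exp(−0.083·0.25) = 0.9795
Put-call parity: C − P = S − K·e^(−rT) = 420 − 400·0.9795 = 420 − 391.8000 = 28.2000
P = C − (C − P) = 39.46 − (28.2000) = 11.2600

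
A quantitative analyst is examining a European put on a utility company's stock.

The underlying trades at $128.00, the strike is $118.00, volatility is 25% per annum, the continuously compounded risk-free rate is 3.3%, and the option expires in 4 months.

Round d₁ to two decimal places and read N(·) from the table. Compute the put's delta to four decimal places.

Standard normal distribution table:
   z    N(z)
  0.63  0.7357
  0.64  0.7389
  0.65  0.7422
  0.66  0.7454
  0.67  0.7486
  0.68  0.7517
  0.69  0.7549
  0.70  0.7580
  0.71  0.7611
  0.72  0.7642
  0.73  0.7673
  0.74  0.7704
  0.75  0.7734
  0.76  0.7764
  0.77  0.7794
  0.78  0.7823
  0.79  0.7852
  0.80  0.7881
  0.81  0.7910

σ√T = 0.25·√0.3333 = 0.1443
d₁ = [ln(128/118) + (0.033 + 0.25²/2)·0.3333] / 0.1443 = [0.0813 + 0.0214] / 0.1443 = 0.7120 → 0.71
N(d₁) = N(0.71) = 0.7611
Δ_put = N(d₁) − 1 = 0.7611 − 1 = -0.2389

-0.2389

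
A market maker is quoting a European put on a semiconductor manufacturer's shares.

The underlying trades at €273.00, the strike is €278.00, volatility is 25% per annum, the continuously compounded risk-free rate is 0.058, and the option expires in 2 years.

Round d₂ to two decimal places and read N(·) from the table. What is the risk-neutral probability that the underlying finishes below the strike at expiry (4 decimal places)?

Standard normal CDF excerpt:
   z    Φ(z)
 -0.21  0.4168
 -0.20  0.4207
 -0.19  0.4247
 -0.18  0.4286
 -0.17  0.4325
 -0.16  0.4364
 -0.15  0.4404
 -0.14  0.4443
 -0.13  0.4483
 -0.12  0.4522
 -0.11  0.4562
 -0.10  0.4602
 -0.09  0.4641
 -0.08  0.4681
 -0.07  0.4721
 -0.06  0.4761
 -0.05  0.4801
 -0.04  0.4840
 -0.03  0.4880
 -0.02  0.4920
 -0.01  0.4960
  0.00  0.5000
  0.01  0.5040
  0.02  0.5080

σ√T = 0.25·√2 = 0.3536
ln(S/K) + (r + σ²/2)T = ln(273/278) + (0.058 + 0.25²/2)·2 = -0.0181 + 0.1785 = 0.1604
d₁ = 0.1604 / 0.3536 = 0.4535 → 0.45
d₂ = d₁ − σ√T = 0.4535 − 0.3536 = 0.1000 → 0.10
Pr(exercise) under Q = N(−d₂) = N(-0.10) = 0.4602

0.4602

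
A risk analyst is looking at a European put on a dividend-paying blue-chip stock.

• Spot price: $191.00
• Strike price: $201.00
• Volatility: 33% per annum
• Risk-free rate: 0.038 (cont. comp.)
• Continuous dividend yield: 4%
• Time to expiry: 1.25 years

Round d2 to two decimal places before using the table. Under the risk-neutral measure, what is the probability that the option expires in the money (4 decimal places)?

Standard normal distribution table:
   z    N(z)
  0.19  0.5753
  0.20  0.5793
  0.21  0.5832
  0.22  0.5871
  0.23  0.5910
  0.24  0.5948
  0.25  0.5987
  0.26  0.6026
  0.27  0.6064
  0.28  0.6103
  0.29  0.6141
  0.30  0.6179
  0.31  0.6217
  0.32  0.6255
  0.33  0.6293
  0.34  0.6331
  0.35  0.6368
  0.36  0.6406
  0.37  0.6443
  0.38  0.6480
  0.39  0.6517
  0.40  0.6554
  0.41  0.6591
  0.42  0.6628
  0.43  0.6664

0.6293

σ√T = 0.33 × 1.1180 = 0.3690
d₁ = [ln(191/201) + (0.038 − 0.04 + 0.33²/2)·1.25] / 0.3690 = [-0.0510 + 0.0656] / 0.3690 = 0.0394 which rounds to 0.04
d₂ = d₁ − σ√T = 0.0394 − 0.3690 = -0.3296 which rounds to -0.33
Risk-neutral Pr[S_T < K] = N(−d₂) = N(0.33) = 0.6293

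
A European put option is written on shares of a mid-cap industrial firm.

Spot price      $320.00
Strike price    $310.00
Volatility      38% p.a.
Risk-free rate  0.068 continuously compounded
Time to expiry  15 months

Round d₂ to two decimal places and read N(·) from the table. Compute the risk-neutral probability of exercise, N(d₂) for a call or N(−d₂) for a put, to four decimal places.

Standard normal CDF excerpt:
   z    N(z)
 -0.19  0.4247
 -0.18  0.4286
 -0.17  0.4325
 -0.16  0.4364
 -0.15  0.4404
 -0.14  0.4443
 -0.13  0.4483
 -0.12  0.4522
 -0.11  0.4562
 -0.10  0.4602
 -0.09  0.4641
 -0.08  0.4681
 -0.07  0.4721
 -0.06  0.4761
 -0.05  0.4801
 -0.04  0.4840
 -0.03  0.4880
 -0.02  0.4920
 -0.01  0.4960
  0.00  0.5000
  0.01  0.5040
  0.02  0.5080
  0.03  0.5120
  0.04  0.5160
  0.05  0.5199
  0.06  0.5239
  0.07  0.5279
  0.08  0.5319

0.4761

σ√T = 0.38·√1.25 = 0.4249
d₁ = [ln(320/310) + (0.068 + 0.38²/2)·1.25] / 0.4249 = [0.0317 + 0.1752] / 0.4249 = 0.4872 ≈ 0.49
d₂ = d₁ − σ√T = 0.4872 − 0.4249 = 0.0624 ≈ 0.06
Risk-neutral Pr[S_T < K] = N(−d₂) = N(-0.06) = 0.4761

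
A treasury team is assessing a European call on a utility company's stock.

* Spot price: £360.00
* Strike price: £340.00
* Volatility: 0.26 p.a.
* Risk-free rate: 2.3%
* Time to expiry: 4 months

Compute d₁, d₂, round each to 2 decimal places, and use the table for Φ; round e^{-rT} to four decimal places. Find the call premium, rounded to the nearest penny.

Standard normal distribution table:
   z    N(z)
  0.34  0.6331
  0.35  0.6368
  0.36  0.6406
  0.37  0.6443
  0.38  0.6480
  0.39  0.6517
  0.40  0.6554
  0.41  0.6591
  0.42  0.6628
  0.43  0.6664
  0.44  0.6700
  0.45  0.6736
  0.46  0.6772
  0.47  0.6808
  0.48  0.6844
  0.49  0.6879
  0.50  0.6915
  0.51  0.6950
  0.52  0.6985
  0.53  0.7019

£34.05

T = 0.3333;  σ√T = 0.1501
d₁ = [ln(360/340) + (0.023 + 0.26²/2)·0.3333] / 0.1501 = [0.0572 + 0.0189] / 0.1501 = 0.5069 ≈ 0.51
d₂ = d₁ − σ√T = 0.5069 − 0.1501 = 0.3568 ≈ 0.36
exp(−rT) = exp(−0.023·0.3333) = 0.9924
N(d₁) = N(0.51) = 0.6950;  N(d₂) = N(0.36) = 0.6406
C = 360·0.6950 − 340·0.9924·0.6406 = 250.2000 − 216.1487 = 34.0513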